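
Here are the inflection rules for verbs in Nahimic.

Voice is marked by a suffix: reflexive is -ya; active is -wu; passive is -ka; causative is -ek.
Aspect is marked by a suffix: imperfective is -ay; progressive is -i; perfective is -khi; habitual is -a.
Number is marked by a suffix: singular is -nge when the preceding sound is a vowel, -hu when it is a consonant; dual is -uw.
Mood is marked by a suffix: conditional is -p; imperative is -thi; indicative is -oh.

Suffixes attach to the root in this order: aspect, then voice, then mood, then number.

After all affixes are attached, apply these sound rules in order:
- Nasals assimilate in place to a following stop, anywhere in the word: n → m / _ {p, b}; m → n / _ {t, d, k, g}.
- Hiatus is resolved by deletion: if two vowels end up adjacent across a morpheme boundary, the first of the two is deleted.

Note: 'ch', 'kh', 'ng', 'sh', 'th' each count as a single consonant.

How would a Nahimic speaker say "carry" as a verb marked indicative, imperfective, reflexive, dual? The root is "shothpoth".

shothpothayyohuw

Attach aspect imperfective -ay → shothpothay.
Attach voice reflexive -ya → shothpothayya.
Attach mood indicative -oh → shothpothayyaoh.
Attach number dual -uw → shothpothayyaohuw.
Nasal assimilation: no change.
Apply vowel deletion: shothpothayyaohuw → shothpothayyohuw.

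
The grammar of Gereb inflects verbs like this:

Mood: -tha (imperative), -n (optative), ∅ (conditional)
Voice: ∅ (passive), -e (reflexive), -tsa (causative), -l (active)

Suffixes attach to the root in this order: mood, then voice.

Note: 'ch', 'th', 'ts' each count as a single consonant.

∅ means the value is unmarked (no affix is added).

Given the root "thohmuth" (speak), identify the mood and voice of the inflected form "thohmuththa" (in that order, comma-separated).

imperative, passive

Segment: thohmuth-tha.
mood: -tha → imperative.
voice: ∅ → passive.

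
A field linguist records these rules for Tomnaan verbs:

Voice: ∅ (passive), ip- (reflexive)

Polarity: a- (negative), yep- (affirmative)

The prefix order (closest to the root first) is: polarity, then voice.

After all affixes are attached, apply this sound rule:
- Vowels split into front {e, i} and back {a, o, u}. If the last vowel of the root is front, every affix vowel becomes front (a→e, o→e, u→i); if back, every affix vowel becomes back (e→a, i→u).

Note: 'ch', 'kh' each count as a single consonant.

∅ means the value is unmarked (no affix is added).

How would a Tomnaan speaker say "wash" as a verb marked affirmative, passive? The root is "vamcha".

yapvamcha

Attach polarity affirmative yep- → yepvamcha.
voice = passive: zero marking, form stays yepvamcha.
Apply vowel harmony: yepvamcha → yapvamcha.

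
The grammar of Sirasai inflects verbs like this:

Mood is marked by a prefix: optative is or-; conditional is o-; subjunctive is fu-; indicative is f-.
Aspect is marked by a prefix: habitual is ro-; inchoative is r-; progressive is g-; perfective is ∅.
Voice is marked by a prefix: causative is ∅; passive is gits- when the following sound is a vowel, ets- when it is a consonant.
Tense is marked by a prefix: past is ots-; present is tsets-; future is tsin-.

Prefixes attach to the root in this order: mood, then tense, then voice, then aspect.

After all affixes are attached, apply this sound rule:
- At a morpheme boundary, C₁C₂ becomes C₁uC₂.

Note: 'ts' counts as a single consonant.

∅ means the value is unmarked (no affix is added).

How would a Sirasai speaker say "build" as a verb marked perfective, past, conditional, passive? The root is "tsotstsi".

Attach mood conditional o- → otsotstsi.
Attach tense past ots- → otsotsotstsi.
Attach voice passive gits- (before vowel 'o') → gitsotsotsotstsi.
aspect = perfective: zero marking, form stays gitsotsotsotstsi.
Epenthesis: no change.

gitsotsotsotstsi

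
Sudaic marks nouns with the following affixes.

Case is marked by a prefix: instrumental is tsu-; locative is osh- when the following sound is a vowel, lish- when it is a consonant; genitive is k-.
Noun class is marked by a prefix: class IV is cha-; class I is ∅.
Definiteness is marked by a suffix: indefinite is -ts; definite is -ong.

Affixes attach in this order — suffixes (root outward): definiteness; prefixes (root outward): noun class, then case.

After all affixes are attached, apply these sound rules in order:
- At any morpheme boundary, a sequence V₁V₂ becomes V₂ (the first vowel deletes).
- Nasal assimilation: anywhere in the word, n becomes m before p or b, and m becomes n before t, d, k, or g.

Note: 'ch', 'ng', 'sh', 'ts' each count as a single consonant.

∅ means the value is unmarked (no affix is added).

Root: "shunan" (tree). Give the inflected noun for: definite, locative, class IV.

lishchashunanong

Attach noun class class IV cha- → chashunan.
Attach definiteness definite -ong → chashunanong.
Attach case locative lish- (before consonant 'ch') → lishchashunanong.
Vowel deletion: no change.
Nasal assimilation: no change.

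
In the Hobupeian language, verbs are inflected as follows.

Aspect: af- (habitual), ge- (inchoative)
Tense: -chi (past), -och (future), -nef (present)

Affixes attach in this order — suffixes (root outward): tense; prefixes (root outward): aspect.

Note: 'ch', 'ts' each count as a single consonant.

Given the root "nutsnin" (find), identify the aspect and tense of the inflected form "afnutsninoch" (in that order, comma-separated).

Segment: af-nutsnin-och.
aspect: af- → habitual.
tense: -och → future.

habitual, future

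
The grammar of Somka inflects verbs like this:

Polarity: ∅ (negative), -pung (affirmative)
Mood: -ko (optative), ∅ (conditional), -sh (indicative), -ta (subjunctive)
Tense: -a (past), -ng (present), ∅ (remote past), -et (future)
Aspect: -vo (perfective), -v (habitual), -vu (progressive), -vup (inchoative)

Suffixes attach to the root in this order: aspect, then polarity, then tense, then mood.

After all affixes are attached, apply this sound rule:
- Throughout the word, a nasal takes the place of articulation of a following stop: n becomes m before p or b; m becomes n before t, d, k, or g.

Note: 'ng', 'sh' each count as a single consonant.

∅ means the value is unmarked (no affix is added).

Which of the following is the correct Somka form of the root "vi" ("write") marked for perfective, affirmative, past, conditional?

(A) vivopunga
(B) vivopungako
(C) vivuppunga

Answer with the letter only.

Attach aspect perfective -vo → vivo.
Attach polarity affirmative -pung → vivopung.
Attach tense past -a → vivopunga.
mood = conditional: zero marking, form stays vivopunga.
Nasal assimilation: no change.
So the correct form is vivopunga, option (A).
(B) vivopungako is wrong: it uses optative instead of conditional for mood.
(C) vivuppunga is wrong: it uses inchoative instead of perfective for aspect.

A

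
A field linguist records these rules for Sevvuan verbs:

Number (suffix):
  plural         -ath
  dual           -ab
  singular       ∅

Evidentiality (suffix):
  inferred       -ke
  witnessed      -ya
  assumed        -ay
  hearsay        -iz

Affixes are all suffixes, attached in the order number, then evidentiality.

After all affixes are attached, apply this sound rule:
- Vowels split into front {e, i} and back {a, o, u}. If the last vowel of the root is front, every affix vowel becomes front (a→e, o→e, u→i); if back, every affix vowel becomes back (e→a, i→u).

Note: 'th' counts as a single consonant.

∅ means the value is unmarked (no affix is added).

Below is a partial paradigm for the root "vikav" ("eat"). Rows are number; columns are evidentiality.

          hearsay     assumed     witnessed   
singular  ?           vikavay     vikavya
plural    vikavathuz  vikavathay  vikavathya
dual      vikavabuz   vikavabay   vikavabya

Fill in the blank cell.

vikavuz

number = singular: zero marking, form stays vikav.
Attach evidentiality hearsay -iz → vikaviz.
Apply vowel harmony: vikaviz → vikavuz.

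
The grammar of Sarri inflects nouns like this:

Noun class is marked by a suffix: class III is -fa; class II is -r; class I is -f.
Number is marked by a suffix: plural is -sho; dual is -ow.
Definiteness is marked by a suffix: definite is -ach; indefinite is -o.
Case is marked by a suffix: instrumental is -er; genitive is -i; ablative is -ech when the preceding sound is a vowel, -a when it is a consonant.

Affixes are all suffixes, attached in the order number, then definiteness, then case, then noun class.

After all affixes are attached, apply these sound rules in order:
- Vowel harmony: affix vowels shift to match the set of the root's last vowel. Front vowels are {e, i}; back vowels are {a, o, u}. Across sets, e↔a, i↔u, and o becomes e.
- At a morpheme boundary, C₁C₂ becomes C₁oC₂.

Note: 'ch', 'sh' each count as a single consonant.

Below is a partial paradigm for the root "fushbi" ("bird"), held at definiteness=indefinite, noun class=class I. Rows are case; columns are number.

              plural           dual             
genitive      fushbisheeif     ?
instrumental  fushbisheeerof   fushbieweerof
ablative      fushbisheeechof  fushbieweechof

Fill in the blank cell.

Attach number dual -ow → fushbiow.
Attach definiteness indefinite -o → fushbiowo.
Attach case genitive -i → fushbiowoi.
Attach noun class class I -f → fushbiowoif.
Apply vowel harmony: fushbiowoif → fushbieweif.
Epenthesis: no change.

fushbieweif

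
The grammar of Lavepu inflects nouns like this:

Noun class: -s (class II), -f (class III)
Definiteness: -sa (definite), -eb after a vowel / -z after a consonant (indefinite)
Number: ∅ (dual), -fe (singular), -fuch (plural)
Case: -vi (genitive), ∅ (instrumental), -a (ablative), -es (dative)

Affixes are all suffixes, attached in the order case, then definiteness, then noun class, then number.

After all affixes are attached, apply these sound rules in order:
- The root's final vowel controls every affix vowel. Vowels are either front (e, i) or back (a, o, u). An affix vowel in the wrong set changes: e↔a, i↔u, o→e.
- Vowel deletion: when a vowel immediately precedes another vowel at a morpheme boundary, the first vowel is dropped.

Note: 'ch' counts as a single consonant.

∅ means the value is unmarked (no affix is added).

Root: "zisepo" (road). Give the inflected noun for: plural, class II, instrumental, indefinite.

case = instrumental: zero marking, form stays zisepo.
Attach definiteness indefinite -eb (after vowel 'o') → zisepoeb.
Attach noun class class II -s → zisepoebs.
Attach number plural -fuch → zisepoebsfuch.
Apply vowel harmony: zisepoebsfuch → zisepoabsfuch.
Apply vowel deletion: zisepoabsfuch → zisepabsfuch.

zisepabsfuch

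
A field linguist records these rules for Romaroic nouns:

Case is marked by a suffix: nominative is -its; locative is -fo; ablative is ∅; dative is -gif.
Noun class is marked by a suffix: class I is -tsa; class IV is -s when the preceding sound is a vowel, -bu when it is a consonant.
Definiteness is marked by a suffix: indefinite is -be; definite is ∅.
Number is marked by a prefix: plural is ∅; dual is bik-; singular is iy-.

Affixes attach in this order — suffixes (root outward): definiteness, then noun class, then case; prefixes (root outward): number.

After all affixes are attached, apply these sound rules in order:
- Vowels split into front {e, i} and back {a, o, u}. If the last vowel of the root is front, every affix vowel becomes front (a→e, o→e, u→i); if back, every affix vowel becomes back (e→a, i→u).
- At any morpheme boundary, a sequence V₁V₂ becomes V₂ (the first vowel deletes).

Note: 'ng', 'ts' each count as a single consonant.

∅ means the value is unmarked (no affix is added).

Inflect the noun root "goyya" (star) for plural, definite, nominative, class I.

goyyatsuts

definiteness = definite: zero marking, form stays goyya.
Attach noun class class I -tsa → goyyatsa.
number = plural: zero marking, form stays goyyatsa.
Attach case nominative -its → goyyatsaits.
Apply vowel harmony: goyyatsaits → goyyatsauts.
Apply vowel deletion: goyyatsauts → goyyatsuts.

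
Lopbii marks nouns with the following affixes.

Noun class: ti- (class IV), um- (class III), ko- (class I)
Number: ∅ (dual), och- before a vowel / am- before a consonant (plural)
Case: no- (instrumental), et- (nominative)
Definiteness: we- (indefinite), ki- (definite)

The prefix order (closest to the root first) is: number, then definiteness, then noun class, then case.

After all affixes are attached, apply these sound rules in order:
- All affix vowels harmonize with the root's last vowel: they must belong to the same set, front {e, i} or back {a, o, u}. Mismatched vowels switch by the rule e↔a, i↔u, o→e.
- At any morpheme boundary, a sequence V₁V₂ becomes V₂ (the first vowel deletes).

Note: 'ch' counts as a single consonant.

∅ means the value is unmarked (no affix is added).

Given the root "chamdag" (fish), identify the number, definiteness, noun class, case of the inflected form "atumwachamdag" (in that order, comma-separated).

dual, indefinite, class III, nominative

Segment: et-um-we-chamdag.
number: ∅ → dual.
definiteness: we- → indefinite.
noun class: um- → class III.
case: et- → nominative.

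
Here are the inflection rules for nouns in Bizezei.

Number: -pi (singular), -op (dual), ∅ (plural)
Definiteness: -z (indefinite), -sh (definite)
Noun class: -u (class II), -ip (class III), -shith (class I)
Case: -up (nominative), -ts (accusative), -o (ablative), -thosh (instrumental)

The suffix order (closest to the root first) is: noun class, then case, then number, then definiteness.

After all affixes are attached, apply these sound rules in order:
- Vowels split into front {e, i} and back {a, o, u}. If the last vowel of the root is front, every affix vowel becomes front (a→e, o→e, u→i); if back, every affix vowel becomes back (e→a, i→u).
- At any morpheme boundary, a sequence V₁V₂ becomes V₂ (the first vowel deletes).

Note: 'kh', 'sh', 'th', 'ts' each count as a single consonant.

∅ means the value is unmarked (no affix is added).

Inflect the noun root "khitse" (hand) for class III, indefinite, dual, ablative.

khitsipepz

Attach noun class class III -ip → khitseip.
Attach case ablative -o → khitseipo.
Attach number dual -op → khitseipoop.
Attach definiteness indefinite -z → khitseipoopz.
Apply vowel harmony: khitseipoopz → khitseipeepz.
Apply vowel deletion: khitseipeepz → khitsipepz.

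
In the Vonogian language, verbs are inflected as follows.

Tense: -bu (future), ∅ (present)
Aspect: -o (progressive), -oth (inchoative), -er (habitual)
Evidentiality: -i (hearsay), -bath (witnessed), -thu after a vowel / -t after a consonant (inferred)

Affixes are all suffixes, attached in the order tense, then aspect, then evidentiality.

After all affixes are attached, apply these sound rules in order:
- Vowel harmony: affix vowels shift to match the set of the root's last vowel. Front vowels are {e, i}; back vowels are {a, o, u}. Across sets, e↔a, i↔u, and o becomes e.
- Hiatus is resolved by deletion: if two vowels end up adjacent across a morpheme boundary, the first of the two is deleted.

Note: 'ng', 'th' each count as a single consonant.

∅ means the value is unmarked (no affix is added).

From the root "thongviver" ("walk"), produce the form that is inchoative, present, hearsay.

tense = present: zero marking, form stays thongviver.
Attach aspect inchoative -oth → thongviveroth.
Attach evidentiality hearsay -i → thongviverothi.
Apply vowel harmony: thongviverothi → thongviverethi.
Vowel deletion: no change.

thongviverethi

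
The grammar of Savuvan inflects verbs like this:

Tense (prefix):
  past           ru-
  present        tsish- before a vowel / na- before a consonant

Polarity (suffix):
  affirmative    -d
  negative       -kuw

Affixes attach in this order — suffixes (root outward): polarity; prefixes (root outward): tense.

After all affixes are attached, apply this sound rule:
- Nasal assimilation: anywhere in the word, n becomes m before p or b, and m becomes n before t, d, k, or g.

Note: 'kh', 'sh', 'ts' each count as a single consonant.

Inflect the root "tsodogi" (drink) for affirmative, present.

Attach tense present na- (before consonant 'ts') → natsodogi.
Attach polarity affirmative -d → natsodogid.
Nasal assimilation: no change.

natsodogid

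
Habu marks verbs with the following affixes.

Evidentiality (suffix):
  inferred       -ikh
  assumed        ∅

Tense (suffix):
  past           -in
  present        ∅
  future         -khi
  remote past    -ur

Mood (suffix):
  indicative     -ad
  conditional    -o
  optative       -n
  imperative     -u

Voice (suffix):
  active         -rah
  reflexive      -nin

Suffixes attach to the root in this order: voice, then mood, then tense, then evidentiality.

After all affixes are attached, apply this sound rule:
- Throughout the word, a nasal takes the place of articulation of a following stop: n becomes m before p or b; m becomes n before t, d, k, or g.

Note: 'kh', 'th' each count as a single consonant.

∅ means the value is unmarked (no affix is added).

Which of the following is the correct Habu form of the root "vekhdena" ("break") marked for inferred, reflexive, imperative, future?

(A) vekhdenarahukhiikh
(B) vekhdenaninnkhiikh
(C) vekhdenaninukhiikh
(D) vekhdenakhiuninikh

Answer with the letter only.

C

Attach voice reflexive -nin → vekhdenanin.
Attach mood imperative -u → vekhdenaninu.
Attach tense future -khi → vekhdenaninukhi.
Attach evidentiality inferred -ikh → vekhdenaninukhiikh.
Nasal assimilation: no change.
So the correct form is vekhdenaninukhiikh, option (C).
(B) vekhdenaninnkhiikh is wrong: it uses optative instead of imperative for mood.
(A) vekhdenarahukhiikh is wrong: it uses active instead of reflexive for voice.
(D) vekhdenakhiuninikh is wrong: it has the affixes in the wrong order.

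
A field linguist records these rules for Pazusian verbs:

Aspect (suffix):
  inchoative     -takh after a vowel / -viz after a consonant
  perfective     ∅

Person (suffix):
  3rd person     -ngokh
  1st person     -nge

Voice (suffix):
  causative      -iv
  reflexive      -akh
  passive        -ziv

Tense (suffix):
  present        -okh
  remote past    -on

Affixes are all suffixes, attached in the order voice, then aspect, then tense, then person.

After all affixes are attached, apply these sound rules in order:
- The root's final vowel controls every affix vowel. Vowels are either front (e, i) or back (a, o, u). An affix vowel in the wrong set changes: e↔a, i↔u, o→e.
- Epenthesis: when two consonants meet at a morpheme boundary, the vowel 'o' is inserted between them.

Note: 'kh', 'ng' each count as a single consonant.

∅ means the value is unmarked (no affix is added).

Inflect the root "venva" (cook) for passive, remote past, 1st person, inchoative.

Attach voice passive -ziv → venvaziv.
Attach aspect inchoative -viz (after consonant 'v') → venvazivviz.
Attach tense remote past -on → venvazivvizon.
Attach person 1st person -nge → venvazivvizonnge.
Apply vowel harmony: venvazivvizonnge → venvazuvvuzonnga.
Apply epenthesis: venvazuvvuzonnga → venvazuvovuzononga.

venvazuvovuzononga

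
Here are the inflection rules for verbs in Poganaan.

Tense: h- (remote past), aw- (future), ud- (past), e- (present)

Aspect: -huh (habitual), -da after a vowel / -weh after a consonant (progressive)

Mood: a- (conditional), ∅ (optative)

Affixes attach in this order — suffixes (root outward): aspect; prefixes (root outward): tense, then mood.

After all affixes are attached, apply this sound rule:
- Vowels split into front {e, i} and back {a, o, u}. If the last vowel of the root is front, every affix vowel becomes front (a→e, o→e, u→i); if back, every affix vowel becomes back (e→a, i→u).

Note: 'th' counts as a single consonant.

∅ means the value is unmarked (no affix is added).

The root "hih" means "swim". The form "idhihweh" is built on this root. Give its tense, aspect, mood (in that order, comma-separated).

past, progressive, optative

Segment: ud-hih-weh.
tense: ud- → past.
aspect: -da/weh → progressive.
mood: ∅ → optative.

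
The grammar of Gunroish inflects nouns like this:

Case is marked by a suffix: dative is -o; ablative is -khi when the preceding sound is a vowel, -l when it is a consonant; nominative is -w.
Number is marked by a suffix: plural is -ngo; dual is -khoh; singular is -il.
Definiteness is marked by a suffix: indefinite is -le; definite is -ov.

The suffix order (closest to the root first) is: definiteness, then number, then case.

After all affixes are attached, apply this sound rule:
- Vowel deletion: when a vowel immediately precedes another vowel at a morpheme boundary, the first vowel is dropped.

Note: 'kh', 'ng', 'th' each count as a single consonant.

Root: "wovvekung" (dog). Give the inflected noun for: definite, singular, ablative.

wovvekungovill

Attach definiteness definite -ov → wovvekungov.
Attach number singular -il → wovvekungovil.
Attach case ablative -l (after consonant 'l') → wovvekungovill.
Vowel deletion: no change.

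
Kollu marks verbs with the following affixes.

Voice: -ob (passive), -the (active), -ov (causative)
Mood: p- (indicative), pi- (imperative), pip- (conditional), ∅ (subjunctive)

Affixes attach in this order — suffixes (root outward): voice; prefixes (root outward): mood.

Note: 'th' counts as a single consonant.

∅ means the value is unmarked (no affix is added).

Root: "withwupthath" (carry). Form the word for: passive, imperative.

piwithwupthathob

Attach voice passive -ob → withwupthathob.
Attach mood imperative pi- → piwithwupthathob.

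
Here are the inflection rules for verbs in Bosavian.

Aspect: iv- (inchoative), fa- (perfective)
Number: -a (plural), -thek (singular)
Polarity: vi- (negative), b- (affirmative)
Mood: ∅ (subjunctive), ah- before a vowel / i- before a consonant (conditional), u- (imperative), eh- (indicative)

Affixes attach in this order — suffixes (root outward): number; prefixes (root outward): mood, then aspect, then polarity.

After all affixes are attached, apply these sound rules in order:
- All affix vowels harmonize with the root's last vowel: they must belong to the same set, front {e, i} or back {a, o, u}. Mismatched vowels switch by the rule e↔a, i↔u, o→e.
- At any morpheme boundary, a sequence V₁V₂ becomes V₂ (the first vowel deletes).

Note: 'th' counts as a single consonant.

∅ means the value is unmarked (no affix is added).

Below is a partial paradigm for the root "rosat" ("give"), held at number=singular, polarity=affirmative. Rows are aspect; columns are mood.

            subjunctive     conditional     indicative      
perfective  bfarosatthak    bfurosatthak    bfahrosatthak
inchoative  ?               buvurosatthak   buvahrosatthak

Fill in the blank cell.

Attach number singular -thek → rosatthek.
mood = subjunctive: zero marking, form stays rosatthek.
Attach aspect inchoative iv- → ivrosatthek.
Attach polarity affirmative b- → bivrosatthek.
Apply vowel harmony: bivrosatthek → buvrosatthak.
Vowel deletion: no change.

buvrosatthak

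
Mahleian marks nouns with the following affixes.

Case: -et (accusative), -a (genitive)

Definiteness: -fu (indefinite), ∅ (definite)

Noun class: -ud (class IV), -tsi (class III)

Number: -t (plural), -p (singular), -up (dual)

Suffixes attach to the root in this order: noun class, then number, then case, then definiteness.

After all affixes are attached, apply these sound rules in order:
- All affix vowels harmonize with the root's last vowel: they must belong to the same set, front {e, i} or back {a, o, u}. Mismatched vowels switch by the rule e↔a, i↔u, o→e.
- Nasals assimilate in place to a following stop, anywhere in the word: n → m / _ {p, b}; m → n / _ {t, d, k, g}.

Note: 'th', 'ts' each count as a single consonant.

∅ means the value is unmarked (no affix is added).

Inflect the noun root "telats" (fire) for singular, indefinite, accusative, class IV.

Attach noun class class IV -ud → telatsud.
Attach number singular -p → telatsudp.
Attach case accusative -et → telatsudpet.
Attach definiteness indefinite -fu → telatsudpetfu.
Apply vowel harmony: telatsudpetfu → telatsudpatfu.
Nasal assimilation: no change.

telatsudpatfu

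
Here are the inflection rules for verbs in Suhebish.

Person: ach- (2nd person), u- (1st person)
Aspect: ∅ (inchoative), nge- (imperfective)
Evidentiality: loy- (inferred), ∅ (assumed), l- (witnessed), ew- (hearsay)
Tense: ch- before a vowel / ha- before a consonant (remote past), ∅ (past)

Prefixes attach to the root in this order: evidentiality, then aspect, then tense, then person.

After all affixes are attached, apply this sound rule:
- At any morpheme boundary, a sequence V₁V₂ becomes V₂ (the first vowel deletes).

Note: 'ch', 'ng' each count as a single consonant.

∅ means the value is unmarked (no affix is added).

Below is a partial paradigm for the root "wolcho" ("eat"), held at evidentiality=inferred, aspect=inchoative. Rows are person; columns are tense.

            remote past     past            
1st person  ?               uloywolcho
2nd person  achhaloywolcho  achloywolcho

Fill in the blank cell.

Attach evidentiality inferred loy- → loywolcho.
aspect = inchoative: zero marking, form stays loywolcho.
Attach tense remote past ha- (before consonant 'l') → haloywolcho.
Attach person 1st person u- → uhaloywolcho.
Vowel deletion: no change.

uhaloywolcho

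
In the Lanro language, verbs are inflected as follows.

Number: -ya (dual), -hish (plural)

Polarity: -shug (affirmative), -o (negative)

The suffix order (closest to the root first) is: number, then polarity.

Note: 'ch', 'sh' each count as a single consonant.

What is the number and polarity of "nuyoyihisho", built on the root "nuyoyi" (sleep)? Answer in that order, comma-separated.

plural, negative

Segment: nuyoyi-hish-o.
number: -hish → plural.
polarity: -o → negative.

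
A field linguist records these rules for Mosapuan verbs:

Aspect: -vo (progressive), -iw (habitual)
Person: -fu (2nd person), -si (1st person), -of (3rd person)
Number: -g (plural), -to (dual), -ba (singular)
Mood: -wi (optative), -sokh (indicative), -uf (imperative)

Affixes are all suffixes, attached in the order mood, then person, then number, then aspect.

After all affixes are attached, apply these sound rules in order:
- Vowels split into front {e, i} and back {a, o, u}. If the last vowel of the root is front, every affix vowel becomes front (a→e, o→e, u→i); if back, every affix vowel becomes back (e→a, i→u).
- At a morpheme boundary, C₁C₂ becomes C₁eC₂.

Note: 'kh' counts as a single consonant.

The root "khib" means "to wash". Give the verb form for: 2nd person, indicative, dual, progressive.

khibesekhefiteve

Attach mood indicative -sokh → khibsokh.
Attach person 2nd person -fu → khibsokhfu.
Attach number dual -to → khibsokhfuto.
Attach aspect progressive -vo → khibsokhfutovo.
Apply vowel harmony: khibsokhfutovo → khibsekhfiteve.
Apply epenthesis: khibsekhfiteve → khibesekhefiteve.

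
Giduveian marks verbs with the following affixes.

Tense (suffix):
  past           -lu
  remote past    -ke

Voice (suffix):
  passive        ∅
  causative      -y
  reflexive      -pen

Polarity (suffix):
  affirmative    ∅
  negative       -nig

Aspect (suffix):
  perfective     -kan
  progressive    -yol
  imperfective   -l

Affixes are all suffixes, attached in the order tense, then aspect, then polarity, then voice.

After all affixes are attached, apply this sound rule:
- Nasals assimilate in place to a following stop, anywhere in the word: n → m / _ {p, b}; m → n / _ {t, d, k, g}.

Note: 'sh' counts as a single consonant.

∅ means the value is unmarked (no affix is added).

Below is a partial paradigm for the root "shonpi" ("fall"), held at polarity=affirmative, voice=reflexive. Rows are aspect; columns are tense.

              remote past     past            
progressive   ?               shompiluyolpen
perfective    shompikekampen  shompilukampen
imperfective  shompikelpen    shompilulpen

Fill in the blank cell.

Attach tense remote past -ke → shonpike.
Attach aspect progressive -yol → shonpikeyol.
polarity = affirmative: zero marking, form stays shonpikeyol.
Attach voice reflexive -pen → shonpikeyolpen.
Apply nasal assimilation: shonpikeyolpen → shompikeyolpen.

shompikeyolpen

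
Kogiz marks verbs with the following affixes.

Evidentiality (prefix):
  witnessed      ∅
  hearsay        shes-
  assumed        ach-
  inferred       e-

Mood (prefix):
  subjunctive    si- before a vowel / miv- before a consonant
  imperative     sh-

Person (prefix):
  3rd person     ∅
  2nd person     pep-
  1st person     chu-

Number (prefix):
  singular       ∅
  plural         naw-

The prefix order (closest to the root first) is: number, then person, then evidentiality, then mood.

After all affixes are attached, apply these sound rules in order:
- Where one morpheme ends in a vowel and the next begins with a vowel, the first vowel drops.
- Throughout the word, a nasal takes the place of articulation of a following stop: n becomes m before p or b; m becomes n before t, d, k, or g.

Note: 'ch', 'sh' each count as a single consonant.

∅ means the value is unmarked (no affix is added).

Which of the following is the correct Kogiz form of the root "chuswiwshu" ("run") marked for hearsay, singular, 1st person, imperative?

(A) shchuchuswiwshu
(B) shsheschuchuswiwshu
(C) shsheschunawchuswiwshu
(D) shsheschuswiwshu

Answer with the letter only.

number = singular: zero marking, form stays chuswiwshu.
Attach person 1st person chu- → chuchuswiwshu.
Attach evidentiality hearsay shes- → sheschuchuswiwshu.
Attach mood imperative sh- → shsheschuchuswiwshu.
Vowel deletion: no change.
Nasal assimilation: no change.
So the correct form is shsheschuchuswiwshu, option (B).
(D) shsheschuswiwshu is wrong: it uses 3rd person instead of 1st person for person.
(C) shsheschunawchuswiwshu is wrong: it uses plural instead of singular for number.
(A) shchuchuswiwshu is wrong: it uses witnessed instead of hearsay for evidentiality.

B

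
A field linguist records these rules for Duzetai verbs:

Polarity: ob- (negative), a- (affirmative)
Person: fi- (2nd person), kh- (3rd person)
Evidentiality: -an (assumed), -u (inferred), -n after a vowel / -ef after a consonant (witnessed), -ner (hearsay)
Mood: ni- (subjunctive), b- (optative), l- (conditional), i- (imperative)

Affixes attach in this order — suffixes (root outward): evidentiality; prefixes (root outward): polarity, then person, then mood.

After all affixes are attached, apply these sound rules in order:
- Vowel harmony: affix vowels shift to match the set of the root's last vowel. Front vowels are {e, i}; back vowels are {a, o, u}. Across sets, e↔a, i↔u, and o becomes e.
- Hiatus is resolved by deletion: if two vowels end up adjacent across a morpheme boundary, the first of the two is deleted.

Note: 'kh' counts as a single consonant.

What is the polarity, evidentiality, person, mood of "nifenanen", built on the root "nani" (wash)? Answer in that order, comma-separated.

affirmative, assumed, 2nd person, subjunctive

Segment: ni-fi-a-nani-an.
polarity: a- → affirmative.
evidentiality: -an → assumed.
person: fi- → 2nd person.
mood: ni- → subjunctive.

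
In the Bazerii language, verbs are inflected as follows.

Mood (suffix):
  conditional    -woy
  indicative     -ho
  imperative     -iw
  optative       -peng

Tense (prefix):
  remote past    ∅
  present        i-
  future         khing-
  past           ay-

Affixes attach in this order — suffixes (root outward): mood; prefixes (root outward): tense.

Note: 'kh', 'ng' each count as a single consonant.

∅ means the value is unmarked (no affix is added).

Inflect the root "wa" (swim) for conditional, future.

Attach tense future khing- → khingwa.
Attach mood conditional -woy → khingwawoy.

khingwawoy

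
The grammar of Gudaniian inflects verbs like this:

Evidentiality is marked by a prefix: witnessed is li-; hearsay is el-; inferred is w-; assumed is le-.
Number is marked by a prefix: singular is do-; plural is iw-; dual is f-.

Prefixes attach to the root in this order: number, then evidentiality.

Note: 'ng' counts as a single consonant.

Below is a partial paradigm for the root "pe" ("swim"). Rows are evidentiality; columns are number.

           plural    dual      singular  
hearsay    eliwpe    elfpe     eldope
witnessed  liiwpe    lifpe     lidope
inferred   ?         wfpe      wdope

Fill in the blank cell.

wiwpe

Attach number plural iw- → iwpe.
Attach evidentiality inferred w- → wiwpe.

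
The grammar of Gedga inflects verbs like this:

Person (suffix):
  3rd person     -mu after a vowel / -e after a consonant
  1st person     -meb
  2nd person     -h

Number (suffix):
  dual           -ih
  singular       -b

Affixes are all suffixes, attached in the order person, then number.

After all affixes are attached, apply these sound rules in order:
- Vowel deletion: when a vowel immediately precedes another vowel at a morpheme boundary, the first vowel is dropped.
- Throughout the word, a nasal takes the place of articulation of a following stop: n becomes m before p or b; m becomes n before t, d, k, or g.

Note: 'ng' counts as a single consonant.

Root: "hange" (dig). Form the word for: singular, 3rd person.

Attach person 3rd person -mu (after vowel 'e') → hangemu.
Attach number singular -b → hangemub.
Vowel deletion: no change.
Nasal assimilation: no change.

hangemub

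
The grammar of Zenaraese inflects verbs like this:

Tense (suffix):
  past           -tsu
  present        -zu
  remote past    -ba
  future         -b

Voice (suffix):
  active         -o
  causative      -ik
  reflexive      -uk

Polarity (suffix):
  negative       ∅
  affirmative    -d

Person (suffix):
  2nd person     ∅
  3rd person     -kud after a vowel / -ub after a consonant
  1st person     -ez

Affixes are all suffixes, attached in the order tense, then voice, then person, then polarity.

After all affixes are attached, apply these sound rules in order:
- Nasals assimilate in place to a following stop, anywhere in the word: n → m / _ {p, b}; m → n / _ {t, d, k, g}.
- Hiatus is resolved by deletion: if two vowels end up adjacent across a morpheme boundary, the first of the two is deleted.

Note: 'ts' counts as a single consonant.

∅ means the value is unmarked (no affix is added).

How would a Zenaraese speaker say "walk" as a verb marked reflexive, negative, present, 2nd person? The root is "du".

Attach tense present -zu → duzu.
Attach voice reflexive -uk → duzuuk.
person = 2nd person: zero marking, form stays duzuuk.
polarity = negative: zero marking, form stays duzuuk.
Nasal assimilation: no change.
Apply vowel deletion: duzuuk → duzuk.

duzuk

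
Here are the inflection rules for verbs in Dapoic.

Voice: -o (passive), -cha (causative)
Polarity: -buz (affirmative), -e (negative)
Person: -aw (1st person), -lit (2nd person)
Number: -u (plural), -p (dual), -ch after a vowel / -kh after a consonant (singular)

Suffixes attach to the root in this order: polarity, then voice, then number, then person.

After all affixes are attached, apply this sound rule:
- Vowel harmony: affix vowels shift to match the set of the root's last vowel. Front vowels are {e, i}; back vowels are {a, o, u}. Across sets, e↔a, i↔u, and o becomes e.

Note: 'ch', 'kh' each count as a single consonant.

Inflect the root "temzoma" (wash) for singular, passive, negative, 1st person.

temzomaaochaw

Attach polarity negative -e → temzomae.
Attach voice passive -o → temzomaeo.
Attach number singular -ch (after vowel 'o') → temzomaeoch.
Attach person 1st person -aw → temzomaeochaw.
Apply vowel harmony: temzomaeochaw → temzomaaochaw.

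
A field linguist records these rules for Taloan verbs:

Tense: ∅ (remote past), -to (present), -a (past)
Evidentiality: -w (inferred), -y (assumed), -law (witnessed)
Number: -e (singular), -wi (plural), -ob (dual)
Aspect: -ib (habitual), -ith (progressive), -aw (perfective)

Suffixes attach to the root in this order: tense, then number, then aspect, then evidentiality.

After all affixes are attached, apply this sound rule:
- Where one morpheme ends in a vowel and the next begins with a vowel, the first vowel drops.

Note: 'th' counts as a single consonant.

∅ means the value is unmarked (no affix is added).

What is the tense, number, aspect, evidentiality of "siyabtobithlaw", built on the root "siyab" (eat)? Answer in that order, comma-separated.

Segment: siyab-to-ob-ith-law.
tense: -to → present.
number: -ob → dual.
aspect: -ith → progressive.
evidentiality: -law → witnessed.

present, dual, progressive, witnessed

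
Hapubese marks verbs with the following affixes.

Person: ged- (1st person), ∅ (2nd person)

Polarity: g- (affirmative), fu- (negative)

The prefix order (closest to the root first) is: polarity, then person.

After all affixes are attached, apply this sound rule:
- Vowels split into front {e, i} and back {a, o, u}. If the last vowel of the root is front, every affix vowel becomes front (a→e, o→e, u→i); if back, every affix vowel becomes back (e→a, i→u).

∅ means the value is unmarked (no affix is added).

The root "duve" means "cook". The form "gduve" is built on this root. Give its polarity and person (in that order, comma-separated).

affirmative, 2nd person

Segment: g-duve.
polarity: g- → affirmative.
person: ∅ → 2nd person.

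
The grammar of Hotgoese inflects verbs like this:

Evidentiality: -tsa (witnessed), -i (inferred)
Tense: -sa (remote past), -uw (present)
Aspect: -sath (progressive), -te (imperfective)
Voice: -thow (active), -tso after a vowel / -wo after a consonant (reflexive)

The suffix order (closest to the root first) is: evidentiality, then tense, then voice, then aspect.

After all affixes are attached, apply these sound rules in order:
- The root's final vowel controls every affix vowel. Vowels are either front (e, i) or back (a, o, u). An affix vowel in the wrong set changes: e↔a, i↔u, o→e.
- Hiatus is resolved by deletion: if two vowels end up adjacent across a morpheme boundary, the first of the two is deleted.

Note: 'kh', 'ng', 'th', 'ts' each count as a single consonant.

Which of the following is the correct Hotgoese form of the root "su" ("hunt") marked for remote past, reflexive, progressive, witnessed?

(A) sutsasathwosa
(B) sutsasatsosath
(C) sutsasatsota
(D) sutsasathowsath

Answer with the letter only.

Attach evidentiality witnessed -tsa → sutsa.
Attach tense remote past -sa → sutsasa.
Attach voice reflexive -tso (after vowel 'a') → sutsasatso.
Attach aspect progressive -sath → sutsasatsosath.
Vowel harmony: no change.
Vowel deletion: no change.
So the correct form is sutsasatsosath, option (B).
(D) sutsasathowsath is wrong: it uses active instead of reflexive for voice.
(A) sutsasathwosa is wrong: it has the affixes in the wrong order.
(C) sutsasatsota is wrong: it uses imperfective instead of progressive for aspect.

B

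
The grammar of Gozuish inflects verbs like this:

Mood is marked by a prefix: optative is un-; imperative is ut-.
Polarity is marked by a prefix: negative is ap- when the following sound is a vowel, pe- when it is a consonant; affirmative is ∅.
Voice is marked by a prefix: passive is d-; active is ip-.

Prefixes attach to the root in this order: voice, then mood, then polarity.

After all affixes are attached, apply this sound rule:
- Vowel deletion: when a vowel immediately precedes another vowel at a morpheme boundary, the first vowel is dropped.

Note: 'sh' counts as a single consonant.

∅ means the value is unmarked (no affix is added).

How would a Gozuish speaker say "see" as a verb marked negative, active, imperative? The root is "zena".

Attach voice active ip- → ipzena.
Attach mood imperative ut- → utipzena.
Attach polarity negative ap- (before vowel 'u') → aputipzena.
Vowel deletion: no change.

aputipzena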